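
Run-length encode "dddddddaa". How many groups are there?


Input: dddddddaa
Scanning for consecutive runs:
  Group 1: 'd' x 7 (positions 0-6)
  Group 2: 'a' x 2 (positions 7-8)
Total groups: 2

2


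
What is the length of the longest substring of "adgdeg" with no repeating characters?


Input: "adgdeg"
Sliding window (track last position of each char):
  Position 0 ('a'): window [0,0] length 1 -- new best
  Position 1 ('d'): window [0,1] length 2 -- new best
  Position 2 ('g'): window [0,2] length 3 -- new best
  Position 3 ('d'): repeat (last at 1), move window start to 2
  Position 3 ('d'): window [2,3] length 2
  Position 4 ('e'): window [2,4] length 3
  Position 5 ('g'): repeat (last at 2), move window start to 3
  Position 5 ('g'): window [3,5] length 3
Longest substring with no repeats: "adg" with length 3

3


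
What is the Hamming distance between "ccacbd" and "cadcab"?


Comparing "ccacbd" and "cadcab" position by position:
  Position 0: 'c' vs 'c' => same
  Position 1: 'c' vs 'a' => differ
  Position 2: 'a' vs 'd' => differ
  Position 3: 'c' vs 'c' => same
  Position 4: 'b' vs 'a' => differ
  Position 5: 'd' vs 'b' => differ
Total differences (Hamming distance): 4

4


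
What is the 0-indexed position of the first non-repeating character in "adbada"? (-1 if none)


Input: adbada
Character frequencies:
  'a': 3
  'b': 1
  'd': 2
Scanning left to right for freq == 1:
  Position 0 ('a'): freq=3, skip
  Position 1 ('d'): freq=2, skip
  Position 2 ('b'): unique! => answer = 2

2


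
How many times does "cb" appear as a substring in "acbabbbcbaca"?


Searching for "cb" in "acbabbbcbaca"
Scanning each position:
  Position 0: "ac" => no
  Position 1: "cb" => MATCH
  Position 2: "ba" => no
  Position 3: "ab" => no
  Position 4: "bb" => no
  Position 5: "bb" => no
  Position 6: "bc" => no
  Position 7: "cb" => MATCH
  Position 8: "ba" => no
  Position 9: "ac" => no
  Position 10: "ca" => no
Total occurrences: 2

2


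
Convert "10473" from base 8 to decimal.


Input: "10473" in base 8
Positional expansion:
  Digit '1' (value 1) x 8^4 = 4096
  Digit '0' (value 0) x 8^3 = 0
  Digit '4' (value 4) x 8^2 = 256
  Digit '7' (value 7) x 8^1 = 56
  Digit '3' (value 3) x 8^0 = 3
Sum = 4411

4411


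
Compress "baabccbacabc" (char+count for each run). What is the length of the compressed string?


Input: baabccbacabc
Runs:
  'b' x 1 => "b1"
  'a' x 2 => "a2"
  'b' x 1 => "b1"
  'c' x 2 => "c2"
  'b' x 1 => "b1"
  'a' x 1 => "a1"
  'c' x 1 => "c1"
  'a' x 1 => "a1"
  'b' x 1 => "b1"
  'c' x 1 => "c1"
Compressed: "b1a2b1c2b1a1c1a1b1c1"
Compressed length: 20

20


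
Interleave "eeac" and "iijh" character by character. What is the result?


Interleaving "eeac" and "iijh":
  Position 0: 'e' from first, 'i' from second => "ei"
  Position 1: 'e' from first, 'i' from second => "ei"
  Position 2: 'a' from first, 'j' from second => "aj"
  Position 3: 'c' from first, 'h' from second => "ch"
Result: eieiajch

eieiajch


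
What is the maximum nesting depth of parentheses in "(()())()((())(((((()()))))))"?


Input: "(()())()((())(((((()()))))))"
Tracking depth:
  Position 0 '(': depth becomes 1
  Position 1 '(': depth becomes 2
  Position 2 ')': depth becomes 1
  Position 3 '(': depth becomes 2
  Position 4 ')': depth becomes 1
  Position 5 ')': depth becomes 0
  Position 6 '(': depth becomes 1
  Position 7 ')': depth becomes 0
  Position 8 '(': depth becomes 1
  Position 9 '(': depth becomes 2
  Position 10 '(': depth becomes 3
  Position 11 ')': depth becomes 2
  Position 12 ')': depth becomes 1
  Position 13 '(': depth becomes 2
  Position 14 '(': depth becomes 3
  Position 15 '(': depth becomes 4
  Position 16 '(': depth becomes 5
  Position 17 '(': depth becomes 6
  Position 18 '(': depth becomes 7
  Position 19 ')': depth becomes 6
  Position 20 '(': depth becomes 7
  Position 21 ')': depth becomes 6
  Position 22 ')': depth becomes 5
  Position 23 ')': depth becomes 4
  Position 24 ')': depth becomes 3
  Position 25 ')': depth becomes 2
  Position 26 ')': depth becomes 1
  Position 27 ')': depth becomes 0
Maximum depth reached: 7

7


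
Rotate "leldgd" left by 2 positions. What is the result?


Input: "leldgd", rotate left by 2
First 2 characters: "le"
Remaining characters: "ldgd"
Concatenate remaining + first: "ldgd" + "le" = "ldgdle"

ldgdle


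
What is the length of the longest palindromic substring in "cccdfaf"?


Input: "cccdfaf"
Checking substrings for palindromes:
  [0:3] "ccc" (len 3) => palindrome
  [4:7] "faf" (len 3) => palindrome
  [0:2] "cc" (len 2) => palindrome
  [1:3] "cc" (len 2) => palindrome
Longest palindromic substring: "ccc" with length 3

3


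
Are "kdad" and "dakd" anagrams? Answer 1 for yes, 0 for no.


Strings: "kdad", "dakd"
Sorted first:  addk
Sorted second: addk
Sorted forms match => anagrams

1


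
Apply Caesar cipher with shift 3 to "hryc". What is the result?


Caesar cipher: shift "hryc" by 3
  'h' (pos 7) + 3 = pos 10 = 'k'
  'r' (pos 17) + 3 = pos 20 = 'u'
  'y' (pos 24) + 3 = pos 1 = 'b'
  'c' (pos 2) + 3 = pos 5 = 'f'
Result: kubf

kubf


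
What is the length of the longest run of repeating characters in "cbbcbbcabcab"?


Input: "cbbcbbcabcab"
Scanning for longest run:
  Position 1 ('b'): new char, reset run to 1
  Position 2 ('b'): continues run of 'b', length=2
  Position 3 ('c'): new char, reset run to 1
  Position 4 ('b'): new char, reset run to 1
  Position 5 ('b'): continues run of 'b', length=2
  Position 6 ('c'): new char, reset run to 1
  Position 7 ('a'): new char, reset run to 1
  Position 8 ('b'): new char, reset run to 1
  Position 9 ('c'): new char, reset run to 1
  Position 10 ('a'): new char, reset run to 1
  Position 11 ('b'): new char, reset run to 1
Longest run: 'b' with length 2

2


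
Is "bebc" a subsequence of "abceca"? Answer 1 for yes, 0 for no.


Check if "bebc" is a subsequence of "abceca"
Greedy scan:
  Position 0 ('a'): no match needed
  Position 1 ('b'): matches sub[0] = 'b'
  Position 2 ('c'): no match needed
  Position 3 ('e'): matches sub[1] = 'e'
  Position 4 ('c'): no match needed
  Position 5 ('a'): no match needed
Only matched 2/4 characters => not a subsequence

0


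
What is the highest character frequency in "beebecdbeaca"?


Input: beebecdbeaca
Character counts:
  'a': 2
  'b': 3
  'c': 2
  'd': 1
  'e': 4
Maximum frequency: 4

4


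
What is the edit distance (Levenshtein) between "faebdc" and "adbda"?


Computing edit distance: "faebdc" -> "adbda"
DP table:
           a    d    b    d    a
      0    1    2    3    4    5
  f   1    1    2    3    4    5
  a   2    1    2    3    4    4
  e   3    2    2    3    4    5
  b   4    3    3    2    3    4
  d   5    4    3    3    2    3
  c   6    5    4    4    3    3
Edit distance = dp[6][5] = 3

3


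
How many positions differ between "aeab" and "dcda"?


Comparing "aeab" and "dcda" position by position:
  Position 0: 'a' vs 'd' => DIFFER
  Position 1: 'e' vs 'c' => DIFFER
  Position 2: 'a' vs 'd' => DIFFER
  Position 3: 'b' vs 'a' => DIFFER
Positions that differ: 4

4


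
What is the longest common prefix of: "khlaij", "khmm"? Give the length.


Words: khlaij, khmm
  Position 0: all 'k' => match
  Position 1: all 'h' => match
  Position 2: ('l', 'm') => mismatch, stop
LCP = "kh" (length 2)

2


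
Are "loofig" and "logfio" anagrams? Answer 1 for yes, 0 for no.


Strings: "loofig", "logfio"
Sorted first:  fgiloo
Sorted second: fgiloo
Sorted forms match => anagrams

1


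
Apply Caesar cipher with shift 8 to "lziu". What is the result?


Caesar cipher: shift "lziu" by 8
  'l' (pos 11) + 8 = pos 19 = 't'
  'z' (pos 25) + 8 = pos 7 = 'h'
  'i' (pos 8) + 8 = pos 16 = 'q'
  'u' (pos 20) + 8 = pos 2 = 'c'
Result: thqc

thqc


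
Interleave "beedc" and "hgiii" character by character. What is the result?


Interleaving "beedc" and "hgiii":
  Position 0: 'b' from first, 'h' from second => "bh"
  Position 1: 'e' from first, 'g' from second => "eg"
  Position 2: 'e' from first, 'i' from second => "ei"
  Position 3: 'd' from first, 'i' from second => "di"
  Position 4: 'c' from first, 'i' from second => "ci"
Result: bhegeidici

bhegeidici


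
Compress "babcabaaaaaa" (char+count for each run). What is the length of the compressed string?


Input: babcabaaaaaa
Runs:
  'b' x 1 => "b1"
  'a' x 1 => "a1"
  'b' x 1 => "b1"
  'c' x 1 => "c1"
  'a' x 1 => "a1"
  'b' x 1 => "b1"
  'a' x 6 => "a6"
Compressed: "b1a1b1c1a1b1a6"
Compressed length: 14

14


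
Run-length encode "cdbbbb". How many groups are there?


Input: cdbbbb
Scanning for consecutive runs:
  Group 1: 'c' x 1 (positions 0-0)
  Group 2: 'd' x 1 (positions 1-1)
  Group 3: 'b' x 4 (positions 2-5)
Total groups: 3

3


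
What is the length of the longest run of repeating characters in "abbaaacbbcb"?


Input: "abbaaacbbcb"
Scanning for longest run:
  Position 1 ('b'): new char, reset run to 1
  Position 2 ('b'): continues run of 'b', length=2
  Position 3 ('a'): new char, reset run to 1
  Position 4 ('a'): continues run of 'a', length=2
  Position 5 ('a'): continues run of 'a', length=3
  Position 6 ('c'): new char, reset run to 1
  Position 7 ('b'): new char, reset run to 1
  Position 8 ('b'): continues run of 'b', length=2
  Position 9 ('c'): new char, reset run to 1
  Position 10 ('b'): new char, reset run to 1
Longest run: 'a' with length 3

3


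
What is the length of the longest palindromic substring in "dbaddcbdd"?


Input: "dbaddcbdd"
Checking substrings for palindromes:
  [3:5] "dd" (len 2) => palindrome
  [7:9] "dd" (len 2) => palindrome
Longest palindromic substring: "dd" with length 2

2


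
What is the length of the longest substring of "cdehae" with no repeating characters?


Input: "cdehae"
Sliding window (track last position of each char):
  Position 0 ('c'): window [0,0] length 1 -- new best
  Position 1 ('d'): window [0,1] length 2 -- new best
  Position 2 ('e'): window [0,2] length 3 -- new best
  Position 3 ('h'): window [0,3] length 4 -- new best
  Position 4 ('a'): window [0,4] length 5 -- new best
  Position 5 ('e'): repeat (last at 2), move window start to 3
  Position 5 ('e'): window [3,5] length 3
Longest substring with no repeats: "cdeha" with length 5

5


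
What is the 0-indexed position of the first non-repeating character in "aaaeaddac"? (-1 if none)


Input: aaaeaddac
Character frequencies:
  'a': 5
  'c': 1
  'd': 2
  'e': 1
Scanning left to right for freq == 1:
  Position 0 ('a'): freq=5, skip
  Position 1 ('a'): freq=5, skip
  Position 2 ('a'): freq=5, skip
  Position 3 ('e'): unique! => answer = 3

3


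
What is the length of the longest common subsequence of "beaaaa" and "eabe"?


LCS of "beaaaa" and "eabe"
DP table:
           e    a    b    e
      0    0    0    0    0
  b   0    0    0    1    1
  e   0    1    1    1    2
  a   0    1    2    2    2
  a   0    1    2    2    2
  a   0    1    2    2    2
  a   0    1    2    2    2
LCS length = dp[6][4] = 2

2


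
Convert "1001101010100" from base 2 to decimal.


Input: "1001101010100" in base 2
Positional expansion:
  Digit '1' (value 1) x 2^12 = 4096
  Digit '0' (value 0) x 2^11 = 0
  Digit '0' (value 0) x 2^10 = 0
  Digit '1' (value 1) x 2^9 = 512
  Digit '1' (value 1) x 2^8 = 256
  Digit '0' (value 0) x 2^7 = 0
  Digit '1' (value 1) x 2^6 = 64
  Digit '0' (value 0) x 2^5 = 0
  Digit '1' (value 1) x 2^4 = 16
  Digit '0' (value 0) x 2^3 = 0
  Digit '1' (value 1) x 2^2 = 4
  Digit '0' (value 0) x 2^1 = 0
  Digit '0' (value 0) x 2^0 = 0
Sum = 4948

4948


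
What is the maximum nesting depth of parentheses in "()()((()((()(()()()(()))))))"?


Input: "()()((()((()(()()()(()))))))"
Tracking depth:
  Position 0 '(': depth becomes 1
  Position 1 ')': depth becomes 0
  Position 2 '(': depth becomes 1
  Position 3 ')': depth becomes 0
  Position 4 '(': depth becomes 1
  Position 5 '(': depth becomes 2
  Position 6 '(': depth becomes 3
  Position 7 ')': depth becomes 2
  Position 8 '(': depth becomes 3
  Position 9 '(': depth becomes 4
  Position 10 '(': depth becomes 5
  Position 11 ')': depth becomes 4
  Position 12 '(': depth becomes 5
  Position 13 '(': depth becomes 6
  Position 14 ')': depth becomes 5
  Position 15 '(': depth becomes 6
  Position 16 ')': depth becomes 5
  Position 17 '(': depth becomes 6
  Position 18 ')': depth becomes 5
  Position 19 '(': depth becomes 6
  Position 20 '(': depth becomes 7
  Position 21 ')': depth becomes 6
  Position 22 ')': depth becomes 5
  Position 23 ')': depth becomes 4
  Position 24 ')': depth becomes 3
  Position 25 ')': depth becomes 2
  Position 26 ')': depth becomes 1
  Position 27 ')': depth becomes 0
Maximum depth reached: 7

7


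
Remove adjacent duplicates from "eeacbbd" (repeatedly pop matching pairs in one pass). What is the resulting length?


Input: eeacbbd
Stack-based adjacent duplicate removal:
  Read 'e': push. Stack: e
  Read 'e': matches stack top 'e' => pop. Stack: (empty)
  Read 'a': push. Stack: a
  Read 'c': push. Stack: ac
  Read 'b': push. Stack: acb
  Read 'b': matches stack top 'b' => pop. Stack: ac
  Read 'd': push. Stack: acd
Final stack: "acd" (length 3)

3


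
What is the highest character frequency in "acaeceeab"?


Input: acaeceeab
Character counts:
  'a': 3
  'b': 1
  'c': 2
  'e': 3
Maximum frequency: 3

3


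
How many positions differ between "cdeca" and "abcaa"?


Comparing "cdeca" and "abcaa" position by position:
  Position 0: 'c' vs 'a' => DIFFER
  Position 1: 'd' vs 'b' => DIFFER
  Position 2: 'e' vs 'c' => DIFFER
  Position 3: 'c' vs 'a' => DIFFER
  Position 4: 'a' vs 'a' => same
Positions that differ: 4

4


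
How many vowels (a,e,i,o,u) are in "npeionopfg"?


Input: npeionopfg
Checking each character:
  'n' at position 0: consonant
  'p' at position 1: consonant
  'e' at position 2: vowel (running total: 1)
  'i' at position 3: vowel (running total: 2)
  'o' at position 4: vowel (running total: 3)
  'n' at position 5: consonant
  'o' at position 6: vowel (running total: 4)
  'p' at position 7: consonant
  'f' at position 8: consonant
  'g' at position 9: consonant
Total vowels: 4

4


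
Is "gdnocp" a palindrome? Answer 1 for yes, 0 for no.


Input: gdnocp
Reversed: pcondg
  Compare pos 0 ('g') with pos 5 ('p'): MISMATCH
  Compare pos 1 ('d') with pos 4 ('c'): MISMATCH
  Compare pos 2 ('n') with pos 3 ('o'): MISMATCH
Result: not a palindrome

0


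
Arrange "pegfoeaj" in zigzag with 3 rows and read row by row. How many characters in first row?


Zigzag "pegfoeaj" into 3 rows:
Placing characters:
  'p' => row 0
  'e' => row 1
  'g' => row 2
  'f' => row 1
  'o' => row 0
  'e' => row 1
  'a' => row 2
  'j' => row 1
Rows:
  Row 0: "po"
  Row 1: "efej"
  Row 2: "ga"
First row length: 2

2


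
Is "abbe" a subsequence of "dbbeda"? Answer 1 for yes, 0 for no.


Check if "abbe" is a subsequence of "dbbeda"
Greedy scan:
  Position 0 ('d'): no match needed
  Position 1 ('b'): no match needed
  Position 2 ('b'): no match needed
  Position 3 ('e'): no match needed
  Position 4 ('d'): no match needed
  Position 5 ('a'): matches sub[0] = 'a'
Only matched 1/4 characters => not a subsequence

0


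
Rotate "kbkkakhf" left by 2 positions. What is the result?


Input: "kbkkakhf", rotate left by 2
First 2 characters: "kb"
Remaining characters: "kkakhf"
Concatenate remaining + first: "kkakhf" + "kb" = "kkakhfkb"

kkakhfkb


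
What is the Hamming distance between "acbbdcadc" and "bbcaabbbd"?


Comparing "acbbdcadc" and "bbcaabbbd" position by position:
  Position 0: 'a' vs 'b' => differ
  Position 1: 'c' vs 'b' => differ
  Position 2: 'b' vs 'c' => differ
  Position 3: 'b' vs 'a' => differ
  Position 4: 'd' vs 'a' => differ
  Position 5: 'c' vs 'b' => differ
  Position 6: 'a' vs 'b' => differ
  Position 7: 'd' vs 'b' => differ
  Position 8: 'c' vs 'd' => differ
Total differences (Hamming distance): 9

9


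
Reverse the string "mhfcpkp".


Input: mhfcpkp
Reading characters right to left:
  Position 6: 'p'
  Position 5: 'k'
  Position 4: 'p'
  Position 3: 'c'
  Position 2: 'f'
  Position 1: 'h'
  Position 0: 'm'
Reversed: pkpcfhm

pkpcfhm


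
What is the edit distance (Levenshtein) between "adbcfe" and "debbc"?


Computing edit distance: "adbcfe" -> "debbc"
DP table:
           d    e    b    b    c
      0    1    2    3    4    5
  a   1    1    2    3    4    5
  d   2    1    2    3    4    5
  b   3    2    2    2    3    4
  c   4    3    3    3    3    3
  f   5    4    4    4    4    4
  e   6    5    4    5    5    5
Edit distance = dp[6][5] = 5

5


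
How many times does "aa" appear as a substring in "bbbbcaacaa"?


Searching for "aa" in "bbbbcaacaa"
Scanning each position:
  Position 0: "bb" => no
  Position 1: "bb" => no
  Position 2: "bb" => no
  Position 3: "bc" => no
  Position 4: "ca" => no
  Position 5: "aa" => MATCH
  Position 6: "ac" => no
  Position 7: "ca" => no
  Position 8: "aa" => MATCH
Total occurrences: 2

2


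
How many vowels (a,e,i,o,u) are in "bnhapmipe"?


Input: bnhapmipe
Checking each character:
  'b' at position 0: consonant
  'n' at position 1: consonant
  'h' at position 2: consonant
  'a' at position 3: vowel (running total: 1)
  'p' at position 4: consonant
  'm' at position 5: consonant
  'i' at position 6: vowel (running total: 2)
  'p' at position 7: consonant
  'e' at position 8: vowel (running total: 3)
Total vowels: 3

3


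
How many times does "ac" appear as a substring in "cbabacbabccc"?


Searching for "ac" in "cbabacbabccc"
Scanning each position:
  Position 0: "cb" => no
  Position 1: "ba" => no
  Position 2: "ab" => no
  Position 3: "ba" => no
  Position 4: "ac" => MATCH
  Position 5: "cb" => no
  Position 6: "ba" => no
  Position 7: "ab" => no
  Position 8: "bc" => no
  Position 9: "cc" => no
  Position 10: "cc" => no
Total occurrences: 1

1


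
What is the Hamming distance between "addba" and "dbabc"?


Comparing "addba" and "dbabc" position by position:
  Position 0: 'a' vs 'd' => differ
  Position 1: 'd' vs 'b' => differ
  Position 2: 'd' vs 'a' => differ
  Position 3: 'b' vs 'b' => same
  Position 4: 'a' vs 'c' => differ
Total differences (Hamming distance): 4

4


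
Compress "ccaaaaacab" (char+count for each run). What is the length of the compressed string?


Input: ccaaaaacab
Runs:
  'c' x 2 => "c2"
  'a' x 5 => "a5"
  'c' x 1 => "c1"
  'a' x 1 => "a1"
  'b' x 1 => "b1"
Compressed: "c2a5c1a1b1"
Compressed length: 10

10


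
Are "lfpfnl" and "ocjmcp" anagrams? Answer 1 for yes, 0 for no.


Strings: "lfpfnl", "ocjmcp"
Sorted first:  ffllnp
Sorted second: ccjmop
Differ at position 0: 'f' vs 'c' => not anagrams

0


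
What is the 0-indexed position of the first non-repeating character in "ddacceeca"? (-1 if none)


Input: ddacceeca
Character frequencies:
  'a': 2
  'c': 3
  'd': 2
  'e': 2
Scanning left to right for freq == 1:
  Position 0 ('d'): freq=2, skip
  Position 1 ('d'): freq=2, skip
  Position 2 ('a'): freq=2, skip
  Position 3 ('c'): freq=3, skip
  Position 4 ('c'): freq=3, skip
  Position 5 ('e'): freq=2, skip
  Position 6 ('e'): freq=2, skip
  Position 7 ('c'): freq=3, skip
  Position 8 ('a'): freq=2, skip
  No unique character found => answer = -1

-1


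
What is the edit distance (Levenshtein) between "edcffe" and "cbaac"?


Computing edit distance: "edcffe" -> "cbaac"
DP table:
           c    b    a    a    c
      0    1    2    3    4    5
  e   1    1    2    3    4    5
  d   2    2    2    3    4    5
  c   3    2    3    3    4    4
  f   4    3    3    4    4    5
  f   5    4    4    4    5    5
  e   6    5    5    5    5    6
Edit distance = dp[6][5] = 6

6


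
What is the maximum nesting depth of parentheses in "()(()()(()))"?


Input: "()(()()(()))"
Tracking depth:
  Position 0 '(': depth becomes 1
  Position 1 ')': depth becomes 0
  Position 2 '(': depth becomes 1
  Position 3 '(': depth becomes 2
  Position 4 ')': depth becomes 1
  Position 5 '(': depth becomes 2
  Position 6 ')': depth becomes 1
  Position 7 '(': depth becomes 2
  Position 8 '(': depth becomes 3
  Position 9 ')': depth becomes 2
  Position 10 ')': depth becomes 1
  Position 11 ')': depth becomes 0
Maximum depth reached: 3

3


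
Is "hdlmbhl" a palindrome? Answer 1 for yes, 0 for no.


Input: hdlmbhl
Reversed: lhbmldh
  Compare pos 0 ('h') with pos 6 ('l'): MISMATCH
  Compare pos 1 ('d') with pos 5 ('h'): MISMATCH
  Compare pos 2 ('l') with pos 4 ('b'): MISMATCH
Result: not a palindrome

0


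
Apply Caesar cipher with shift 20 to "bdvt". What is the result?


Caesar cipher: shift "bdvt" by 20
  'b' (pos 1) + 20 = pos 21 = 'v'
  'd' (pos 3) + 20 = pos 23 = 'x'
  'v' (pos 21) + 20 = pos 15 = 'p'
  't' (pos 19) + 20 = pos 13 = 'n'
Result: vxpn

vxpn


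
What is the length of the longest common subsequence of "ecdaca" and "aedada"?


LCS of "ecdaca" and "aedada"
DP table:
           a    e    d    a    d    a
      0    0    0    0    0    0    0
  e   0    0    1    1    1    1    1
  c   0    0    1    1    1    1    1
  d   0    0    1    2    2    2    2
  a   0    1    1    2    3    3    3
  c   0    1    1    2    3    3    3
  a   0    1    1    2    3    3    4
LCS length = dp[6][6] = 4

4


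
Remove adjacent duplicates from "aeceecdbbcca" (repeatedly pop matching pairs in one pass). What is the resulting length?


Input: aeceecdbbcca
Stack-based adjacent duplicate removal:
  Read 'a': push. Stack: a
  Read 'e': push. Stack: ae
  Read 'c': push. Stack: aec
  Read 'e': push. Stack: aece
  Read 'e': matches stack top 'e' => pop. Stack: aec
  Read 'c': matches stack top 'c' => pop. Stack: ae
  Read 'd': push. Stack: aed
  Read 'b': push. Stack: aedb
  Read 'b': matches stack top 'b' => pop. Stack: aed
  Read 'c': push. Stack: aedc
  Read 'c': matches stack top 'c' => pop. Stack: aed
  Read 'a': push. Stack: aeda
Final stack: "aeda" (length 4)

4


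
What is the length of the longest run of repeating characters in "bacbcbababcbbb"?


Input: "bacbcbababcbbb"
Scanning for longest run:
  Position 1 ('a'): new char, reset run to 1
  Position 2 ('c'): new char, reset run to 1
  Position 3 ('b'): new char, reset run to 1
  Position 4 ('c'): new char, reset run to 1
  Position 5 ('b'): new char, reset run to 1
  Position 6 ('a'): new char, reset run to 1
  Position 7 ('b'): new char, reset run to 1
  Position 8 ('a'): new char, reset run to 1
  Position 9 ('b'): new char, reset run to 1
  Position 10 ('c'): new char, reset run to 1
  Position 11 ('b'): new char, reset run to 1
  Position 12 ('b'): continues run of 'b', length=2
  Position 13 ('b'): continues run of 'b', length=3
Longest run: 'b' with length 3

3


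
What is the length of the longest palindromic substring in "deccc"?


Input: "deccc"
Checking substrings for palindromes:
  [2:5] "ccc" (len 3) => palindrome
  [2:4] "cc" (len 2) => palindrome
  [3:5] "cc" (len 2) => palindrome
Longest palindromic substring: "ccc" with length 3

3


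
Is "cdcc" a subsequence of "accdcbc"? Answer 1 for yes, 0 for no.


Check if "cdcc" is a subsequence of "accdcbc"
Greedy scan:
  Position 0 ('a'): no match needed
  Position 1 ('c'): matches sub[0] = 'c'
  Position 2 ('c'): no match needed
  Position 3 ('d'): matches sub[1] = 'd'
  Position 4 ('c'): matches sub[2] = 'c'
  Position 5 ('b'): no match needed
  Position 6 ('c'): matches sub[3] = 'c'
All 4 characters matched => is a subsequence

1


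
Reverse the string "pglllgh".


Input: pglllgh
Reading characters right to left:
  Position 6: 'h'
  Position 5: 'g'
  Position 4: 'l'
  Position 3: 'l'
  Position 2: 'l'
  Position 1: 'g'
  Position 0: 'p'
Reversed: hglllgp

hglllgp


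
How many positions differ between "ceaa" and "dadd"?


Comparing "ceaa" and "dadd" position by position:
  Position 0: 'c' vs 'd' => DIFFER
  Position 1: 'e' vs 'a' => DIFFER
  Position 2: 'a' vs 'd' => DIFFER
  Position 3: 'a' vs 'd' => DIFFER
Positions that differ: 4

4


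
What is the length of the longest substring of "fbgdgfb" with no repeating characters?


Input: "fbgdgfb"
Sliding window (track last position of each char):
  Position 0 ('f'): window [0,0] length 1 -- new best
  Position 1 ('b'): window [0,1] length 2 -- new best
  Position 2 ('g'): window [0,2] length 3 -- new best
  Position 3 ('d'): window [0,3] length 4 -- new best
  Position 4 ('g'): repeat (last at 2), move window start to 3
  Position 4 ('g'): window [3,4] length 2
  Position 5 ('f'): window [3,5] length 3
  Position 6 ('b'): window [3,6] length 4
Longest substring with no repeats: "fbgd" with length 4

4


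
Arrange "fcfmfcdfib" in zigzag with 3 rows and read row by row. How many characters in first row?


Zigzag "fcfmfcdfib" into 3 rows:
Placing characters:
  'f' => row 0
  'c' => row 1
  'f' => row 2
  'm' => row 1
  'f' => row 0
  'c' => row 1
  'd' => row 2
  'f' => row 1
  'i' => row 0
  'b' => row 1
Rows:
  Row 0: "ffi"
  Row 1: "cmcfb"
  Row 2: "fd"
First row length: 3

3


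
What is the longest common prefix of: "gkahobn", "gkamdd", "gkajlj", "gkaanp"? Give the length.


Words: gkahobn, gkamdd, gkajlj, gkaanp
  Position 0: all 'g' => match
  Position 1: all 'k' => match
  Position 2: all 'a' => match
  Position 3: ('h', 'm', 'j', 'a') => mismatch, stop
LCP = "gka" (length 3)

3


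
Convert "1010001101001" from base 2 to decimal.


Input: "1010001101001" in base 2
Positional expansion:
  Digit '1' (value 1) x 2^12 = 4096
  Digit '0' (value 0) x 2^11 = 0
  Digit '1' (value 1) x 2^10 = 1024
  Digit '0' (value 0) x 2^9 = 0
  Digit '0' (value 0) x 2^8 = 0
  Digit '0' (value 0) x 2^7 = 0
  Digit '1' (value 1) x 2^6 = 64
  Digit '1' (value 1) x 2^5 = 32
  Digit '0' (value 0) x 2^4 = 0
  Digit '1' (value 1) x 2^3 = 8
  Digit '0' (value 0) x 2^2 = 0
  Digit '0' (value 0) x 2^1 = 0
  Digit '1' (value 1) x 2^0 = 1
Sum = 5225

5225


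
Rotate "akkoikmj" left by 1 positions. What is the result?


Input: "akkoikmj", rotate left by 1
First 1 characters: "a"
Remaining characters: "kkoikmj"
Concatenate remaining + first: "kkoikmj" + "a" = "kkoikmja"

kkoikmja


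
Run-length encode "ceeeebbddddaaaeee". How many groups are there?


Input: ceeeebbddddaaaeee
Scanning for consecutive runs:
  Group 1: 'c' x 1 (positions 0-0)
  Group 2: 'e' x 4 (positions 1-4)
  Group 3: 'b' x 2 (positions 5-6)
  Group 4: 'd' x 4 (positions 7-10)
  Group 5: 'a' x 3 (positions 11-13)
  Group 6: 'e' x 3 (positions 14-16)
Total groups: 6

6


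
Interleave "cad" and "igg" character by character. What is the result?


Interleaving "cad" and "igg":
  Position 0: 'c' from first, 'i' from second => "ci"
  Position 1: 'a' from first, 'g' from second => "ag"
  Position 2: 'd' from first, 'g' from second => "dg"
Result: ciagdg

ciagdg


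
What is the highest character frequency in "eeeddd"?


Input: eeeddd
Character counts:
  'd': 3
  'e': 3
Maximum frequency: 3

3


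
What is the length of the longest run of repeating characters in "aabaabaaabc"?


Input: "aabaabaaabc"
Scanning for longest run:
  Position 1 ('a'): continues run of 'a', length=2
  Position 2 ('b'): new char, reset run to 1
  Position 3 ('a'): new char, reset run to 1
  Position 4 ('a'): continues run of 'a', length=2
  Position 5 ('b'): new char, reset run to 1
  Position 6 ('a'): new char, reset run to 1
  Position 7 ('a'): continues run of 'a', length=2
  Position 8 ('a'): continues run of 'a', length=3
  Position 9 ('b'): new char, reset run to 1
  Position 10 ('c'): new char, reset run to 1
Longest run: 'a' with length 3

3


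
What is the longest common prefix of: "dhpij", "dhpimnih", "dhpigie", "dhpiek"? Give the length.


Words: dhpij, dhpimnih, dhpigie, dhpiek
  Position 0: all 'd' => match
  Position 1: all 'h' => match
  Position 2: all 'p' => match
  Position 3: all 'i' => match
  Position 4: ('j', 'm', 'g', 'e') => mismatch, stop
LCP = "dhpi" (length 4)

4


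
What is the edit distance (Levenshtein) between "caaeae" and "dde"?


Computing edit distance: "caaeae" -> "dde"
DP table:
           d    d    e
      0    1    2    3
  c   1    1    2    3
  a   2    2    2    3
  a   3    3    3    3
  e   4    4    4    3
  a   5    5    5    4
  e   6    6    6    5
Edit distance = dp[6][3] = 5

5


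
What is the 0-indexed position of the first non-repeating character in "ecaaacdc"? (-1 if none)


Input: ecaaacdc
Character frequencies:
  'a': 3
  'c': 3
  'd': 1
  'e': 1
Scanning left to right for freq == 1:
  Position 0 ('e'): unique! => answer = 0

0


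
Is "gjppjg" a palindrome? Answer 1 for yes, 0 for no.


Input: gjppjg
Reversed: gjppjg
  Compare pos 0 ('g') with pos 5 ('g'): match
  Compare pos 1 ('j') with pos 4 ('j'): match
  Compare pos 2 ('p') with pos 3 ('p'): match
Result: palindrome

1


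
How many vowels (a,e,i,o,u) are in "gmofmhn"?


Input: gmofmhn
Checking each character:
  'g' at position 0: consonant
  'm' at position 1: consonant
  'o' at position 2: vowel (running total: 1)
  'f' at position 3: consonant
  'm' at position 4: consonant
  'h' at position 5: consonant
  'n' at position 6: consonant
Total vowels: 1

1


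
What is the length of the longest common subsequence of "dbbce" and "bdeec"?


LCS of "dbbce" and "bdeec"
DP table:
           b    d    e    e    c
      0    0    0    0    0    0
  d   0    0    1    1    1    1
  b   0    1    1    1    1    1
  b   0    1    1    1    1    1
  c   0    1    1    1    1    2
  e   0    1    1    2    2    2
LCS length = dp[5][5] = 2

2


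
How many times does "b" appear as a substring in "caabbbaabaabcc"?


Searching for "b" in "caabbbaabaabcc"
Scanning each position:
  Position 0: "c" => no
  Position 1: "a" => no
  Position 2: "a" => no
  Position 3: "b" => MATCH
  Position 4: "b" => MATCH
  Position 5: "b" => MATCH
  Position 6: "a" => no
  Position 7: "a" => no
  Position 8: "b" => MATCH
  Position 9: "a" => no
  Position 10: "a" => no
  Position 11: "b" => MATCH
  Position 12: "c" => no
  Position 13: "c" => no
Total occurrences: 5

5


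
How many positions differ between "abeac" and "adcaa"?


Comparing "abeac" and "adcaa" position by position:
  Position 0: 'a' vs 'a' => same
  Position 1: 'b' vs 'd' => DIFFER
  Position 2: 'e' vs 'c' => DIFFER
  Position 3: 'a' vs 'a' => same
  Position 4: 'c' vs 'a' => DIFFER
Positions that differ: 3

3


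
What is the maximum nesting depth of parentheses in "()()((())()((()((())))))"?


Input: "()()((())()((()((())))))"
Tracking depth:
  Position 0 '(': depth becomes 1
  Position 1 ')': depth becomes 0
  Position 2 '(': depth becomes 1
  Position 3 ')': depth becomes 0
  Position 4 '(': depth becomes 1
  Position 5 '(': depth becomes 2
  Position 6 '(': depth becomes 3
  Position 7 ')': depth becomes 2
  Position 8 ')': depth becomes 1
  Position 9 '(': depth becomes 2
  Position 10 ')': depth becomes 1
  Position 11 '(': depth becomes 2
  Position 12 '(': depth becomes 3
  Position 13 '(': depth becomes 4
  Position 14 ')': depth becomes 3
  Position 15 '(': depth becomes 4
  Position 16 '(': depth becomes 5
  Position 17 '(': depth becomes 6
  Position 18 ')': depth becomes 5
  Position 19 ')': depth becomes 4
  Position 20 ')': depth becomes 3
  Position 21 ')': depth becomes 2
  Position 22 ')': depth becomes 1
  Position 23 ')': depth becomes 0
Maximum depth reached: 6

6


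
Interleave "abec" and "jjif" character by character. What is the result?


Interleaving "abec" and "jjif":
  Position 0: 'a' from first, 'j' from second => "aj"
  Position 1: 'b' from first, 'j' from second => "bj"
  Position 2: 'e' from first, 'i' from second => "ei"
  Position 3: 'c' from first, 'f' from second => "cf"
Result: ajbjeicf

ajbjeicf


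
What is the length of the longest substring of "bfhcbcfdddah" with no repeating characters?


Input: "bfhcbcfdddah"
Sliding window (track last position of each char):
  Position 0 ('b'): window [0,0] length 1 -- new best
  Position 1 ('f'): window [0,1] length 2 -- new best
  Position 2 ('h'): window [0,2] length 3 -- new best
  Position 3 ('c'): window [0,3] length 4 -- new best
  Position 4 ('b'): repeat (last at 0), move window start to 1
  Position 4 ('b'): window [1,4] length 4
  Position 5 ('c'): repeat (last at 3), move window start to 4
  Position 5 ('c'): window [4,5] length 2
  Position 6 ('f'): window [4,6] length 3
  Position 7 ('d'): window [4,7] length 4
  Position 8 ('d'): repeat (last at 7), move window start to 8
  Position 8 ('d'): window [8,8] length 1
  Position 9 ('d'): repeat (last at 8), move window start to 9
  Position 9 ('d'): window [9,9] length 1
  Position 10 ('a'): window [9,10] length 2
  Position 11 ('h'): window [9,11] length 3
Longest substring with no repeats: "bfhc" with length 4

4


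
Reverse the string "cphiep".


Input: cphiep
Reading characters right to left:
  Position 5: 'p'
  Position 4: 'e'
  Position 3: 'i'
  Position 2: 'h'
  Position 1: 'p'
  Position 0: 'c'
Reversed: peihpc

peihpc


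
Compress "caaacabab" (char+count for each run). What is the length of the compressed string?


Input: caaacabab
Runs:
  'c' x 1 => "c1"
  'a' x 3 => "a3"
  'c' x 1 => "c1"
  'a' x 1 => "a1"
  'b' x 1 => "b1"
  'a' x 1 => "a1"
  'b' x 1 => "b1"
Compressed: "c1a3c1a1b1a1b1"
Compressed length: 14

14


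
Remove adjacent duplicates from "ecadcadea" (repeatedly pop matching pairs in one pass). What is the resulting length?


Input: ecadcadea
Stack-based adjacent duplicate removal:
  Read 'e': push. Stack: e
  Read 'c': push. Stack: ec
  Read 'a': push. Stack: eca
  Read 'd': push. Stack: ecad
  Read 'c': push. Stack: ecadc
  Read 'a': push. Stack: ecadca
  Read 'd': push. Stack: ecadcad
  Read 'e': push. Stack: ecadcade
  Read 'a': push. Stack: ecadcadea
Final stack: "ecadcadea" (length 9)

9


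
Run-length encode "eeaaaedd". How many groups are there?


Input: eeaaaedd
Scanning for consecutive runs:
  Group 1: 'e' x 2 (positions 0-1)
  Group 2: 'a' x 3 (positions 2-4)
  Group 3: 'e' x 1 (positions 5-5)
  Group 4: 'd' x 2 (positions 6-7)
Total groups: 4

4


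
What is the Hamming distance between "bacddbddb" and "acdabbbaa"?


Comparing "bacddbddb" and "acdabbbaa" position by position:
  Position 0: 'b' vs 'a' => differ
  Position 1: 'a' vs 'c' => differ
  Position 2: 'c' vs 'd' => differ
  Position 3: 'd' vs 'a' => differ
  Position 4: 'd' vs 'b' => differ
  Position 5: 'b' vs 'b' => same
  Position 6: 'd' vs 'b' => differ
  Position 7: 'd' vs 'a' => differ
  Position 8: 'b' vs 'a' => differ
Total differences (Hamming distance): 8

8


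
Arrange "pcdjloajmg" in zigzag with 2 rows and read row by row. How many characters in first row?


Zigzag "pcdjloajmg" into 2 rows:
Placing characters:
  'p' => row 0
  'c' => row 1
  'd' => row 0
  'j' => row 1
  'l' => row 0
  'o' => row 1
  'a' => row 0
  'j' => row 1
  'm' => row 0
  'g' => row 1
Rows:
  Row 0: "pdlam"
  Row 1: "cjojg"
First row length: 5

5


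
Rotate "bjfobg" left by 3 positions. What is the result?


Input: "bjfobg", rotate left by 3
First 3 characters: "bjf"
Remaining characters: "obg"
Concatenate remaining + first: "obg" + "bjf" = "obgbjf"

obgbjf


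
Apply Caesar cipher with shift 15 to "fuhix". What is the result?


Caesar cipher: shift "fuhix" by 15
  'f' (pos 5) + 15 = pos 20 = 'u'
  'u' (pos 20) + 15 = pos 9 = 'j'
  'h' (pos 7) + 15 = pos 22 = 'w'
  'i' (pos 8) + 15 = pos 23 = 'x'
  'x' (pos 23) + 15 = pos 12 = 'm'
Result: ujwxm

ujwxm


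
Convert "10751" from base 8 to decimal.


Input: "10751" in base 8
Positional expansion:
  Digit '1' (value 1) x 8^4 = 4096
  Digit '0' (value 0) x 8^3 = 0
  Digit '7' (value 7) x 8^2 = 448
  Digit '5' (value 5) x 8^1 = 40
  Digit '1' (value 1) x 8^0 = 1
Sum = 4585

4585


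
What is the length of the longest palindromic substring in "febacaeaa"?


Input: "febacaeaa"
Checking substrings for palindromes:
  [3:6] "aca" (len 3) => palindrome
  [5:8] "aea" (len 3) => palindrome
  [7:9] "aa" (len 2) => palindrome
Longest palindromic substring: "aca" with length 3

3


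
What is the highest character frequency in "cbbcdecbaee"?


Input: cbbcdecbaee
Character counts:
  'a': 1
  'b': 3
  'c': 3
  'd': 1
  'e': 3
Maximum frequency: 3

3


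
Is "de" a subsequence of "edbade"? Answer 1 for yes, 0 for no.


Check if "de" is a subsequence of "edbade"
Greedy scan:
  Position 0 ('e'): no match needed
  Position 1 ('d'): matches sub[0] = 'd'
  Position 2 ('b'): no match needed
  Position 3 ('a'): no match needed
  Position 4 ('d'): no match needed
  Position 5 ('e'): matches sub[1] = 'e'
All 2 characters matched => is a subsequence

1


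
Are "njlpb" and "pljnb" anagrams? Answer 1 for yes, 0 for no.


Strings: "njlpb", "pljnb"
Sorted first:  bjlnp
Sorted second: bjlnp
Sorted forms match => anagrams

1


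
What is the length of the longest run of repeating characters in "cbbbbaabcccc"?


Input: "cbbbbaabcccc"
Scanning for longest run:
  Position 1 ('b'): new char, reset run to 1
  Position 2 ('b'): continues run of 'b', length=2
  Position 3 ('b'): continues run of 'b', length=3
  Position 4 ('b'): continues run of 'b', length=4
  Position 5 ('a'): new char, reset run to 1
  Position 6 ('a'): continues run of 'a', length=2
  Position 7 ('b'): new char, reset run to 1
  Position 8 ('c'): new char, reset run to 1
  Position 9 ('c'): continues run of 'c', length=2
  Position 10 ('c'): continues run of 'c', length=3
  Position 11 ('c'): continues run of 'c', length=4
Longest run: 'b' with length 4

4


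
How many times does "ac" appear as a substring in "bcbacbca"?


Searching for "ac" in "bcbacbca"
Scanning each position:
  Position 0: "bc" => no
  Position 1: "cb" => no
  Position 2: "ba" => no
  Position 3: "ac" => MATCH
  Position 4: "cb" => no
  Position 5: "bc" => no
  Position 6: "ca" => no
Total occurrences: 1

1


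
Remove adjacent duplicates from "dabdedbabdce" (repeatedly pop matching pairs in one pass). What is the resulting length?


Input: dabdedbabdce
Stack-based adjacent duplicate removal:
  Read 'd': push. Stack: d
  Read 'a': push. Stack: da
  Read 'b': push. Stack: dab
  Read 'd': push. Stack: dabd
  Read 'e': push. Stack: dabde
  Read 'd': push. Stack: dabded
  Read 'b': push. Stack: dabdedb
  Read 'a': push. Stack: dabdedba
  Read 'b': push. Stack: dabdedbab
  Read 'd': push. Stack: dabdedbabd
  Read 'c': push. Stack: dabdedbabdc
  Read 'e': push. Stack: dabdedbabdce
Final stack: "dabdedbabdce" (length 12)

12


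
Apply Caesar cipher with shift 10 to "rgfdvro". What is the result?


Caesar cipher: shift "rgfdvro" by 10
  'r' (pos 17) + 10 = pos 1 = 'b'
  'g' (pos 6) + 10 = pos 16 = 'q'
  'f' (pos 5) + 10 = pos 15 = 'p'
  'd' (pos 3) + 10 = pos 13 = 'n'
  'v' (pos 21) + 10 = pos 5 = 'f'
  'r' (pos 17) + 10 = pos 1 = 'b'
  'o' (pos 14) + 10 = pos 24 = 'y'
Result: bqpnfby

bqpnfby


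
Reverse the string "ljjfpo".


Input: ljjfpo
Reading characters right to left:
  Position 5: 'o'
  Position 4: 'p'
  Position 3: 'f'
  Position 2: 'j'
  Position 1: 'j'
  Position 0: 'l'
Reversed: opfjjl

opfjjl


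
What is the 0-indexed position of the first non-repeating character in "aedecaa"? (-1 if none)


Input: aedecaa
Character frequencies:
  'a': 3
  'c': 1
  'd': 1
  'e': 2
Scanning left to right for freq == 1:
  Position 0 ('a'): freq=3, skip
  Position 1 ('e'): freq=2, skip
  Position 2 ('d'): unique! => answer = 2

2


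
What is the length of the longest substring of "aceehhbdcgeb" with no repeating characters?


Input: "aceehhbdcgeb"
Sliding window (track last position of each char):
  Position 0 ('a'): window [0,0] length 1 -- new best
  Position 1 ('c'): window [0,1] length 2 -- new best
  Position 2 ('e'): window [0,2] length 3 -- new best
  Position 3 ('e'): repeat (last at 2), move window start to 3
  Position 3 ('e'): window [3,3] length 1
  Position 4 ('h'): window [3,4] length 2
  Position 5 ('h'): repeat (last at 4), move window start to 5
  Position 5 ('h'): window [5,5] length 1
  Position 6 ('b'): window [5,6] length 2
  Position 7 ('d'): window [5,7] length 3
  Position 8 ('c'): window [5,8] length 4 -- new best
  Position 9 ('g'): window [5,9] length 5 -- new best
  Position 10 ('e'): window [5,10] length 6 -- new best
  Position 11 ('b'): repeat (last at 6), move window start to 7
  Position 11 ('b'): window [7,11] length 5
Longest substring with no repeats: "hbdcge" with length 6

6
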